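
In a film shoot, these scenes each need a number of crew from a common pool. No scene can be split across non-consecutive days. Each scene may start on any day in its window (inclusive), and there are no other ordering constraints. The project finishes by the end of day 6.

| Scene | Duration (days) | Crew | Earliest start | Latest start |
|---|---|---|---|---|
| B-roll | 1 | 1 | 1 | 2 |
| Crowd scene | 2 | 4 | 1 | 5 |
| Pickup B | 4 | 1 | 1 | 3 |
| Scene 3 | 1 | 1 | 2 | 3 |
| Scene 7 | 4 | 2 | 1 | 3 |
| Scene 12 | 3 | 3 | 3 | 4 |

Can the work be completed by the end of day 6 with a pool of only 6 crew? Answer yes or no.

yes

Schedule B-roll@1, Crowd scene@1, Pickup B@1, Scene 3@2, Scene 7@3, Scene 12@3: d1:6  d2:6  d3:6  d4:6  d5:5  d6:2 — peak 6 ≤ 6.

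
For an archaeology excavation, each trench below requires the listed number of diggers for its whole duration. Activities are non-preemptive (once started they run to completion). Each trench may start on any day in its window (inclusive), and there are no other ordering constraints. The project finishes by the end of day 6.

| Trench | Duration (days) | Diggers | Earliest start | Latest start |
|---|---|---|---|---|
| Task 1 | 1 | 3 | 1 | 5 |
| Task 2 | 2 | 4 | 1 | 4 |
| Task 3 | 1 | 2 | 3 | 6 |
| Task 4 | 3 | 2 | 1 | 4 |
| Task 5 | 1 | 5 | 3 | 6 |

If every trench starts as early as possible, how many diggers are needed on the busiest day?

9

Early-start schedule: Task 1@1, Task 2@1, Task 3@3, Task 4@1, Task 5@3.
Load per day: day 1: 9, day 2: 6, day 3: 9, day 4: 0, day 5: 0, day 6: 0.
Peak is 9.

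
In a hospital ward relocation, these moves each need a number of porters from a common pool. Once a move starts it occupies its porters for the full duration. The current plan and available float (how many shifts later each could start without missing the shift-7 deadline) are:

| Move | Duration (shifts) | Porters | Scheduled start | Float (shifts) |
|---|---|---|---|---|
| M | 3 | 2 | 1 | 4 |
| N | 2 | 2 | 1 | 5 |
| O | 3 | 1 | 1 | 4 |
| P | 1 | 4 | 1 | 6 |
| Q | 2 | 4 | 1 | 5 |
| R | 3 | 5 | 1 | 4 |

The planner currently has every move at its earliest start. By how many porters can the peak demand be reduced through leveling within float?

Early-start peak: s1:18  s2:14  s3:8  s4:0  s5:0  s6:0  s7:0 ⇒ 18.
Leveled (M@1, N@3, O@5, P@4, Q@1, R@5): s1:6  s2:6  s3:4  s4:6  s5:6  s6:6  s7:6 ⇒ 6.
Reduction 18 − 6 = 12.

12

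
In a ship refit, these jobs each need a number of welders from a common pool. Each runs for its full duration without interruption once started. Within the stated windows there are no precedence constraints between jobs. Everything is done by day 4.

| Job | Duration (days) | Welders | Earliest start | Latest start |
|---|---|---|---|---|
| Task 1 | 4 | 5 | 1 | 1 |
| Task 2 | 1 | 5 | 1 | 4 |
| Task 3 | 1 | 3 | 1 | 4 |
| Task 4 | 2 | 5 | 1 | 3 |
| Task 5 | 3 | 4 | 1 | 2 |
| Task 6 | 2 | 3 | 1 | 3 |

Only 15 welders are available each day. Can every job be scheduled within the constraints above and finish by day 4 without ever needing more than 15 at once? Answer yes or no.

Schedule Task 1@1, Task 2@1, Task 3@2, Task 4@3, Task 5@2, Task 6@1: d1:13  d2:15  d3:14  d4:14 — peak 15 ≤ 15.

yes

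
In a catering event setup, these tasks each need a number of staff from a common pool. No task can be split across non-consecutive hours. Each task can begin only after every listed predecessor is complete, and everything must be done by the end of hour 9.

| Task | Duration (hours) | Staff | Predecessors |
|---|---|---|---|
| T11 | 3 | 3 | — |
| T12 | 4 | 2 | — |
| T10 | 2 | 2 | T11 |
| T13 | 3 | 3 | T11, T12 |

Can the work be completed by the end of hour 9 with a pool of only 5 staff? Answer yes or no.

yes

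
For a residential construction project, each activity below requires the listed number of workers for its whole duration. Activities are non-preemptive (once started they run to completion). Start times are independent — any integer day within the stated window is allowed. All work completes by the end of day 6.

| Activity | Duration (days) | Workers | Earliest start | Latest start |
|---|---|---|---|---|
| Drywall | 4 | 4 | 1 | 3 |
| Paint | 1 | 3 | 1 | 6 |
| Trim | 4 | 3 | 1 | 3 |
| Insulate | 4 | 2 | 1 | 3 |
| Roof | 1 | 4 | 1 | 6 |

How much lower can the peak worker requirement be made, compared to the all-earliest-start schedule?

7

Early-start peak: d1:16  d2:9  d3:9  d4:9  d5:0  d6:0 ⇒ 16.
Leveled (Drywall@1, Paint@1, Trim@2, Insulate@1, Roof@5): d1:9  d2:9  d3:9  d4:9  d5:7  d6:0 ⇒ 9.
Reduction 16 − 9 = 7.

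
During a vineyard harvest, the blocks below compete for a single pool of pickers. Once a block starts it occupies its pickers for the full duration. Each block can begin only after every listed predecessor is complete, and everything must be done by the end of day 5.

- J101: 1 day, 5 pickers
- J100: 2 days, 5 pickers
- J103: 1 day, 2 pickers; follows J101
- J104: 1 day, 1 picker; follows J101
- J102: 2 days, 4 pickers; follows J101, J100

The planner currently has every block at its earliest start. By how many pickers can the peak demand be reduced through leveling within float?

4

Early-start peak: d1:10  d2:8  d3:4  d4:4  d5:0 ⇒ 10.
Leveled (J101@1, J100@2, J103@4, J104@2, J102@4): d1:5  d2:6  d3:5  d4:6  d5:4 ⇒ 6.
Reduction 10 − 6 = 4.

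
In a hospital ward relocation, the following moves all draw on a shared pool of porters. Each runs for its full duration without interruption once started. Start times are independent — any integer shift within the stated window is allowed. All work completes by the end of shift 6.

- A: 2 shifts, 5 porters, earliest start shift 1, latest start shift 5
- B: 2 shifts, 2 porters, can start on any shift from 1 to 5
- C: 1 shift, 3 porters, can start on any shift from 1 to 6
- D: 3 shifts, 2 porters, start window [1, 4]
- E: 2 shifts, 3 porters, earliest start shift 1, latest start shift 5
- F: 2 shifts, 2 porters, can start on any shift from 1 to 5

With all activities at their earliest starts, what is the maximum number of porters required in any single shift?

Early-start schedule: A@1, B@1, C@1, D@1, E@1, F@1.
Load per shift: shift 1: 17, shift 2: 14, shift 3: 2, shift 4: 0, shift 5: 0, shift 6: 0.
Peak is 17.

17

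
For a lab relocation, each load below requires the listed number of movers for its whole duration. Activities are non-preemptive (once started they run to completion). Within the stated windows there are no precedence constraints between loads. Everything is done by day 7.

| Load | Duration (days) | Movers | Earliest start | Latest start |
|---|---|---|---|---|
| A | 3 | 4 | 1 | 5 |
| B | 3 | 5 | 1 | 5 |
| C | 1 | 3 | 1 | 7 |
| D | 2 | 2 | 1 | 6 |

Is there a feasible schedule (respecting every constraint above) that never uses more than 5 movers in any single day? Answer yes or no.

no

The minimum achievable peak is 6; 5 < 6, so no feasible schedule stays within the cap.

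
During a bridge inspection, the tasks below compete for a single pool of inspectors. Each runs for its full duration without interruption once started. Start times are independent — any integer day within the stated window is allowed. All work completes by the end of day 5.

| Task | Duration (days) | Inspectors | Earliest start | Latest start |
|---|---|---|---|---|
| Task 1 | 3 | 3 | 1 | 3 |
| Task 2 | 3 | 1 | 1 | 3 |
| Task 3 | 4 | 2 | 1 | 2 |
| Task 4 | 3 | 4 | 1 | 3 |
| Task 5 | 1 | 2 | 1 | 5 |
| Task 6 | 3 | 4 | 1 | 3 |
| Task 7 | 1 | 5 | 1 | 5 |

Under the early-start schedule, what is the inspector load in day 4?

At early start, day 4 has: Task 3.
Demand: 2 = 2.

2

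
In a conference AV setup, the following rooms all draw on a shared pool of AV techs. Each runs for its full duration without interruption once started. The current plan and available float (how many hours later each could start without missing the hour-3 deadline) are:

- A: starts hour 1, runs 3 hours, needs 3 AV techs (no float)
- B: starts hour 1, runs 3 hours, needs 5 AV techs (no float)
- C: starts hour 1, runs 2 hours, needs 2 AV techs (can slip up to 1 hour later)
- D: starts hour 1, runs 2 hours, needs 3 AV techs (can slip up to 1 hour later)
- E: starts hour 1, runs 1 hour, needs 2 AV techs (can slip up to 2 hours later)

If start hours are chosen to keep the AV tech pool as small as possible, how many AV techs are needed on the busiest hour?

Early-start (A@1, B@1, C@1, D@1, E@1) gives peak 15: h1:15  h2:13  h3:8.
Shift E→3.
Schedule A@1, B@1, C@1, D@1, E@3: h1:13  h2:13  h3:10 — peak 13.
No arrangement of the 12 feasible schedules does better.

13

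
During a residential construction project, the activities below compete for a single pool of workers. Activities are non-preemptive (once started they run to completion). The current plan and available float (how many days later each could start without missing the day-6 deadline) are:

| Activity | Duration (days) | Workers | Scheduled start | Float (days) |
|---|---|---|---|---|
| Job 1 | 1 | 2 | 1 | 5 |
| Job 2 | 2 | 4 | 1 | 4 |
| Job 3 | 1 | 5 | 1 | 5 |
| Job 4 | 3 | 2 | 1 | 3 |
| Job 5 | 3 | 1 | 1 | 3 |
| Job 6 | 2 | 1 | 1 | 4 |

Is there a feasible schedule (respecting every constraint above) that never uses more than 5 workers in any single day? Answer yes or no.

Schedule Job 1@1, Job 2@4, Job 3@6, Job 4@1, Job 5@1, Job 6@2: d1:5  d2:4  d3:4  d4:4  d5:4  d6:5 — peak 5 ≤ 5.

yes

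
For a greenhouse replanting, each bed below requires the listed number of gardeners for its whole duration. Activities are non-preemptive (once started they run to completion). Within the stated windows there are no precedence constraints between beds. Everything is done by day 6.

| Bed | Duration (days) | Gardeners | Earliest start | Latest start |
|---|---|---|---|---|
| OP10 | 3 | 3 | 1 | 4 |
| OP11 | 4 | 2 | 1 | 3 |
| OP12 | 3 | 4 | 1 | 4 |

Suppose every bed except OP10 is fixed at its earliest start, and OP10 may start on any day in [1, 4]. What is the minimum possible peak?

6

OP10@1: d1:9  d2:9  d3:9  d4:2  d5:0  d6:0 → peak 9
OP10@2: d1:6  d2:9  d3:9  d4:5  d5:0  d6:0 → peak 9
OP10@3: d1:6  d2:6  d3:9  d4:5  d5:3  d6:0 → peak 9
OP10@4: d1:6  d2:6  d3:6  d4:5  d5:3  d6:3 → peak 6
Best is OP10@4, peak 6.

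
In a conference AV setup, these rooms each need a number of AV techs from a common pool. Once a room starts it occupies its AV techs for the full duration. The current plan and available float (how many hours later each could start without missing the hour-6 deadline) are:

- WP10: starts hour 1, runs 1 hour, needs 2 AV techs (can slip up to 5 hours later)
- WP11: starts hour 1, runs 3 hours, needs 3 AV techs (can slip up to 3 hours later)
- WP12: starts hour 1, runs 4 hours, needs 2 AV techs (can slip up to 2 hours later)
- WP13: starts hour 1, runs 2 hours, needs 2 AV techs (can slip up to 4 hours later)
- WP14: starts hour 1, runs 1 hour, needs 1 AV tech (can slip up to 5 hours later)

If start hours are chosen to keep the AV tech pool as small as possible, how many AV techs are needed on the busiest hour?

Early-start (WP10@1, WP11@1, WP12@1, WP13@1, WP14@1) gives peak 10: h1:10  h2:7  h3:5  h4:2  h5:0  h6:0.
Shift WP12→2, WP13→4, WP14→4.
Schedule WP10@1, WP11@1, WP12@2, WP13@4, WP14@4: h1:5  h2:5  h3:5  h4:5  h5:4  h6:0 — peak 5.

5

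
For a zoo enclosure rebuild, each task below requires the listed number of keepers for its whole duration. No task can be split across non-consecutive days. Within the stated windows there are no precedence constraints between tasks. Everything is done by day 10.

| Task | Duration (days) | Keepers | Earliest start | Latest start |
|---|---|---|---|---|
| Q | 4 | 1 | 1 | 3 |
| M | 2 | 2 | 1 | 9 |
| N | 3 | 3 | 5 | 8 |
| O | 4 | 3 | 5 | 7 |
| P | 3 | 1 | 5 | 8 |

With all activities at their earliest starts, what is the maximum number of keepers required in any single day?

7

Early-start schedule: Q@1, M@1, N@5, O@5, P@5.
Load per day: day 1: 3, day 2: 3, day 3: 1, day 4: 1, day 5: 7, day 6: 7, day 7: 7, day 8: 3, day 9: 0, day 10: 0.
Peak is 7.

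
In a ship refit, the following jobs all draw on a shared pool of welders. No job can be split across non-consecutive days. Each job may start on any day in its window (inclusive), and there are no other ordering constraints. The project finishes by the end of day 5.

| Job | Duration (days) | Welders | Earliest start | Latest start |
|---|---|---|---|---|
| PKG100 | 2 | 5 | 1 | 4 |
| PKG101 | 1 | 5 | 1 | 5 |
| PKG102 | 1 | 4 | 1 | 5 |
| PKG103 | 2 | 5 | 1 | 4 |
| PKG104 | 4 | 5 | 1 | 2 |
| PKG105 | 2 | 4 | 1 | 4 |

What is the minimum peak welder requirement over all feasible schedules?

14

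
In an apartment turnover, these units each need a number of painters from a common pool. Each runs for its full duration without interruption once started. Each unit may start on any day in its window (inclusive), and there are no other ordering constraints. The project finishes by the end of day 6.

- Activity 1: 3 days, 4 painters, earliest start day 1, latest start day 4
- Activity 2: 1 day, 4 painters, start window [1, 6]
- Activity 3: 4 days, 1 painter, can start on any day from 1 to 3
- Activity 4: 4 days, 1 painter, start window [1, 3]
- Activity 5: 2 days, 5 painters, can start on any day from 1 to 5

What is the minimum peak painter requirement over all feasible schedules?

6

Early-start (Activity 1@1, Activity 2@1, Activity 3@1, Activity 4@1, Activity 5@1) gives peak 15: d1:15  d2:11  d3:6  d4:2  d5:0  d6:0.
Shift Activity 2→4, Activity 5→5.
Schedule Activity 1@1, Activity 2@4, Activity 3@1, Activity 4@1, Activity 5@5: d1:6  d2:6  d3:6  d4:6  d5:5  d6:5 — peak 6.
Total painter-days = 34 over 6 days ⇒ peak ≥ ⌈34/6⌉ = 6, so 6 is optimal.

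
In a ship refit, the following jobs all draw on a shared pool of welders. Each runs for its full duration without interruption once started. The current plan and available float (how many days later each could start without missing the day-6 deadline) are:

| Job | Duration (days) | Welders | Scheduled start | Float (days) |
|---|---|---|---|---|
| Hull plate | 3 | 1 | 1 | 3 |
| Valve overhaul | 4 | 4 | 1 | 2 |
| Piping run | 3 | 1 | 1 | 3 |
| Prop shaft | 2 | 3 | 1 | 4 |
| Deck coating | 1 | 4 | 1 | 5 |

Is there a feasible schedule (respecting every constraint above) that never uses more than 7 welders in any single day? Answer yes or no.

yes

Schedule Hull plate@1, Valve overhaul@1, Piping run@1, Prop shaft@4, Deck coating@5: d1:6  d2:6  d3:6  d4:7  d5:7  d6:0 — peak 7 ≤ 7.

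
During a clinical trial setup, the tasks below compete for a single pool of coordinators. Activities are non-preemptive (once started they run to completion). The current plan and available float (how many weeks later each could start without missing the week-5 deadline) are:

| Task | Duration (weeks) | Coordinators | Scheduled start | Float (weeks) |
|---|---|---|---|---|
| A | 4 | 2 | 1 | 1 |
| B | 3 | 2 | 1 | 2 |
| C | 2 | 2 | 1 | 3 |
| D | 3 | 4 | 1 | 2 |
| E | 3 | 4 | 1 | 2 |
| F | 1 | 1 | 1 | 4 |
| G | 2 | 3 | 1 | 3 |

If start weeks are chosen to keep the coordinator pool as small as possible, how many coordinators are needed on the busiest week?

Early-start (A@1, B@1, C@1, D@1, E@1, F@1, G@1) gives peak 18: w1:18  w2:17  w3:12  w4:2  w5:0.
Shift E→3, G→4.
Schedule A@1, B@1, C@1, D@1, E@3, F@1, G@4: w1:11  w2:10  w3:12  w4:9  w5:7 — peak 12.

12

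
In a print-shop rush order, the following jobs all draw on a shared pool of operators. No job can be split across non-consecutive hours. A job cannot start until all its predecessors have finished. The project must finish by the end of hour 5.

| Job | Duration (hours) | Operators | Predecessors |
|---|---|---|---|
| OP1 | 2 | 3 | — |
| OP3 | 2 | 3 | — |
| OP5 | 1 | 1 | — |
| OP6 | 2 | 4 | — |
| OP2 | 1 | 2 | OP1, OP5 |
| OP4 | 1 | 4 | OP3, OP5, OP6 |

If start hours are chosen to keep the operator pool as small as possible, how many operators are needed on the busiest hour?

6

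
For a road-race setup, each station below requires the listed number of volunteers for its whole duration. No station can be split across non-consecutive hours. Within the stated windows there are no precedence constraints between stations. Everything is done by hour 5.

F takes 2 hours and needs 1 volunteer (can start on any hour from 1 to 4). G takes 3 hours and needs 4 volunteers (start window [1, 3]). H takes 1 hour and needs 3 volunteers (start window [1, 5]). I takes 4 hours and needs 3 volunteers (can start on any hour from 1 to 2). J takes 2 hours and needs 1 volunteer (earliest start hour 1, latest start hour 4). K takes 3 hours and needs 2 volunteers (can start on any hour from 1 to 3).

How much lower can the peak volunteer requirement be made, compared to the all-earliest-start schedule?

Early-start peak: h1:14  h2:11  h3:9  h4:3  h5:0 ⇒ 14.
Leveled (F@1, G@1, H@1, I@2, J@1, K@3): h1:9  h2:9  h3:9  h4:5  h5:5 ⇒ 9.
Reduction 14 − 9 = 5.

5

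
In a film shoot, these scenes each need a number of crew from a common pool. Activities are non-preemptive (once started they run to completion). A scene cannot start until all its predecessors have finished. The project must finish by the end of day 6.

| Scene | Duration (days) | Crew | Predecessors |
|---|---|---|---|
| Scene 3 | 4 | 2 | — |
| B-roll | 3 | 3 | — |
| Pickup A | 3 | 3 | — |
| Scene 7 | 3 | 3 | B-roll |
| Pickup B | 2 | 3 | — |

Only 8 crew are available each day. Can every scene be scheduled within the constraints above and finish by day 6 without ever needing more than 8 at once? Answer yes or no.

Schedule Scene 3@1, B-roll@1, Pickup A@1, Scene 7@4, Pickup B@4: d1:8  d2:8  d3:8  d4:8  d5:6  d6:3 — peak 8 ≤ 8.

yes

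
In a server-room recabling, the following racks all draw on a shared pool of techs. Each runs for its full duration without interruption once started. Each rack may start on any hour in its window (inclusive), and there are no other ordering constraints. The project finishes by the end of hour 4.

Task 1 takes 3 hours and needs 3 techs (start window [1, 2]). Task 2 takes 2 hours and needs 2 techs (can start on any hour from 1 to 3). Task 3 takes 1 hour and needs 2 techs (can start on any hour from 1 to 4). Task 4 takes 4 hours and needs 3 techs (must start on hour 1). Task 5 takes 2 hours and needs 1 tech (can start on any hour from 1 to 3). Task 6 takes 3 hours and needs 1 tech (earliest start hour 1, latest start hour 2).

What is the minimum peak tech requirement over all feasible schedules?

9

Early-start (Task 1@1, Task 2@1, Task 3@1, Task 4@1, Task 5@1, Task 6@1) gives peak 12: h1:12  h2:10  h3:7  h4:3.
Shift Task 3→4, Task 5→3.
Schedule Task 1@1, Task 2@1, Task 3@4, Task 4@1, Task 5@3, Task 6@1: h1:9  h2:9  h3:8  h4:6 — peak 9.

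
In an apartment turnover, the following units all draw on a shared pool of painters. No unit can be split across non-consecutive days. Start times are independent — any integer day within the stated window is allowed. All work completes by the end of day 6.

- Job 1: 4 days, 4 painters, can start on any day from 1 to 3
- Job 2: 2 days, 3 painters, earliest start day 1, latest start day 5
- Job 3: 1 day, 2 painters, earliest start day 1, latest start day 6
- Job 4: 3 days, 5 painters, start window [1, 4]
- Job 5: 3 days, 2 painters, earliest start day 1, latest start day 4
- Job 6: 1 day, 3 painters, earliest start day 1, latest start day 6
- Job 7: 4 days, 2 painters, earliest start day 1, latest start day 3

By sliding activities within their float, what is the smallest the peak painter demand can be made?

11

Early-start (Job 1@1, Job 2@1, Job 3@1, Job 4@1, Job 5@1, Job 6@1, Job 7@1) gives peak 21: d1:21  d2:16  d3:13  d4:6  d5:0  d6:0.
Shift Job 4→4, Job 6→3, Job 7→2.
Schedule Job 1@1, Job 2@1, Job 3@1, Job 4@4, Job 5@1, Job 6@3, Job 7@2: d1:11  d2:11  d3:11  d4:11  d5:7  d6:5 — peak 11.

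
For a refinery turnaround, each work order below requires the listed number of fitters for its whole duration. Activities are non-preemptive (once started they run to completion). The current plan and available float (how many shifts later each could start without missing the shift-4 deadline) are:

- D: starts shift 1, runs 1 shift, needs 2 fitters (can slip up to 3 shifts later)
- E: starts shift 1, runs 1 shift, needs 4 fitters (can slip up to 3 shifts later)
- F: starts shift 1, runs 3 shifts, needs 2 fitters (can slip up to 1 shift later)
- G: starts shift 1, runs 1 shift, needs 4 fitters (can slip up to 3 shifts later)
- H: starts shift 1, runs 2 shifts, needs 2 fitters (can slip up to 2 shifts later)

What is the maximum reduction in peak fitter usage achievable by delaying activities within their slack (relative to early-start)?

Early-start peak: s1:14  s2:4  s3:2  s4:0 ⇒ 14.
Leveled (D@1, E@1, F@2, G@2, H@3): s1:6  s2:6  s3:4  s4:4 ⇒ 6.
Reduction 14 − 6 = 8.

8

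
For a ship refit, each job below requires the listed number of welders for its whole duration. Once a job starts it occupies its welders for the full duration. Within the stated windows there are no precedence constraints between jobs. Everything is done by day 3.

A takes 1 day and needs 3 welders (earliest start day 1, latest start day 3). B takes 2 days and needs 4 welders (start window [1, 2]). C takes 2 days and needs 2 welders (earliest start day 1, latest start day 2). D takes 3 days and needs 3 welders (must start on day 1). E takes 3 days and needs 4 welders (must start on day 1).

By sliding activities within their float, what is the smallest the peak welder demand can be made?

Early-start (A@1, B@1, C@1, D@1, E@1) gives peak 16: d1:16  d2:13  d3:7.
Shift B→2.
Schedule A@1, B@2, C@1, D@1, E@1: d1:12  d2:13  d3:11 — peak 13.
No arrangement of the 12 feasible schedules does better.

13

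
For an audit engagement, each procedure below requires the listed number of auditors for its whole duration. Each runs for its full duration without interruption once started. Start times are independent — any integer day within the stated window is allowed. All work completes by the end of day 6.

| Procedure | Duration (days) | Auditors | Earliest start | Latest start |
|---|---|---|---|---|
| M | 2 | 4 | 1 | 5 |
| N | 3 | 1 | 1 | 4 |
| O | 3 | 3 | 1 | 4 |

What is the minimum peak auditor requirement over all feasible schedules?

4

Early-start (M@1, N@1, O@1) gives peak 8: d1:8  d2:8  d3:4  d4:0  d5:0  d6:0.
Shift N→3, O→3.
Schedule M@1, N@3, O@3: d1:4  d2:4  d3:4  d4:4  d5:4  d6:0 — peak 4.
Total auditor-days = 20 over 6 days ⇒ peak ≥ ⌈20/6⌉ = 4, so 4 is optimal.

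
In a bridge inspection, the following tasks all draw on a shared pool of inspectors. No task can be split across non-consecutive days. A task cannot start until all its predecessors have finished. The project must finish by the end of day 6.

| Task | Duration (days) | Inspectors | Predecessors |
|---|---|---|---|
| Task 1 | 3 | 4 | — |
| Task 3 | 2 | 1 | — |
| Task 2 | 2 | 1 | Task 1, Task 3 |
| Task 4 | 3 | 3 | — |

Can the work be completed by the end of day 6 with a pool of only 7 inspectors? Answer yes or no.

Schedule Task 1@1, Task 3@1, Task 2@4, Task 4@4: d1:5  d2:5  d3:4  d4:4  d5:4  d6:3 — peak 5 ≤ 7.

yes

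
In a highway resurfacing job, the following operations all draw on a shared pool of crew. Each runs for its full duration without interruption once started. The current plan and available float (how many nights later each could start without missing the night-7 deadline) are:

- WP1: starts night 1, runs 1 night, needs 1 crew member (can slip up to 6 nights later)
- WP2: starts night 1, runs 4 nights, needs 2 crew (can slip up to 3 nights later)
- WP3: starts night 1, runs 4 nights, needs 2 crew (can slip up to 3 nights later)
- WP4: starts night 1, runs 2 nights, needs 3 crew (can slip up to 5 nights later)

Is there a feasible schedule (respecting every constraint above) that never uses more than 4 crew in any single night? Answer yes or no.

Schedule WP1@1, WP2@1, WP3@2, WP4@6: n1:3  n2:4  n3:4  n4:4  n5:2  n6:3  n7:3 — peak 4 ≤ 4.

yes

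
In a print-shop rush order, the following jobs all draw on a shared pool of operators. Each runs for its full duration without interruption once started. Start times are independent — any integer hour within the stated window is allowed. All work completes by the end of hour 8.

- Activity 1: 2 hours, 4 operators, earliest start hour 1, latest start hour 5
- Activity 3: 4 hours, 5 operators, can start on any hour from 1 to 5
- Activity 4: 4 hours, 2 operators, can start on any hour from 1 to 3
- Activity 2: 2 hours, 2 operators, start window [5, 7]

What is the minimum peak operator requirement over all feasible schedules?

7

Early-start (Activity 1@1, Activity 3@1, Activity 4@1, Activity 2@5) gives peak 11: h1:11  h2:11  h3:7  h4:7  h5:2  h6:2  h7:0  h8:0.
Shift Activity 3→3.
Schedule Activity 1@1, Activity 3@3, Activity 4@1, Activity 2@5: h1:6  h2:6  h3:7  h4:7  h5:7  h6:7  h7:0  h8:0 — peak 7.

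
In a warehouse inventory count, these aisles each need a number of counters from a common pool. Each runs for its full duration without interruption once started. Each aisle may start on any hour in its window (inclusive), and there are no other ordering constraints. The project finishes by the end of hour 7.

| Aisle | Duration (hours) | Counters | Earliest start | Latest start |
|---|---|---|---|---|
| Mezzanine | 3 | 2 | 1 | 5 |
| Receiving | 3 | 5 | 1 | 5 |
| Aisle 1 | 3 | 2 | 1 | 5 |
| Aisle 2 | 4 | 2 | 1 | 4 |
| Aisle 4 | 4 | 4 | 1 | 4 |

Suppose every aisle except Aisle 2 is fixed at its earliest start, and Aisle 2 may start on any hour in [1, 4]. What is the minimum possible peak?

Aisle 2@1: h1:15  h2:15  h3:15  h4:6  h5:0  h6:0  h7:0 → peak 15
Aisle 2@2: h1:13  h2:15  h3:15  h4:6  h5:2  h6:0  h7:0 → peak 15
Aisle 2@3: h1:13  h2:13  h3:15  h4:6  h5:2  h6:2  h7:0 → peak 15
Aisle 2@4: h1:13  h2:13  h3:13  h4:6  h5:2  h6:2  h7:2 → peak 13
Best is Aisle 2@4, peak 13.

13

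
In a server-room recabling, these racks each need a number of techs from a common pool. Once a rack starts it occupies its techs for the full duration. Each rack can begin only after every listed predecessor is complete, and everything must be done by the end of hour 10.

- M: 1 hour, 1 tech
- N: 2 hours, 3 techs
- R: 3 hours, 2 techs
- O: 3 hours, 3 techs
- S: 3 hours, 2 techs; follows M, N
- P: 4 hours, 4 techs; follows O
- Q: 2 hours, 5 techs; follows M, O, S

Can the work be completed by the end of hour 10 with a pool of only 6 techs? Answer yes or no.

Schedule M@1, N@1, R@3, O@2, S@6, P@5, Q@9: h1:4  h2:6  h3:5  h4:5  h5:6  h6:6  h7:6  h8:6  h9:5  h10:5 — peak 6 ≤ 6.

yes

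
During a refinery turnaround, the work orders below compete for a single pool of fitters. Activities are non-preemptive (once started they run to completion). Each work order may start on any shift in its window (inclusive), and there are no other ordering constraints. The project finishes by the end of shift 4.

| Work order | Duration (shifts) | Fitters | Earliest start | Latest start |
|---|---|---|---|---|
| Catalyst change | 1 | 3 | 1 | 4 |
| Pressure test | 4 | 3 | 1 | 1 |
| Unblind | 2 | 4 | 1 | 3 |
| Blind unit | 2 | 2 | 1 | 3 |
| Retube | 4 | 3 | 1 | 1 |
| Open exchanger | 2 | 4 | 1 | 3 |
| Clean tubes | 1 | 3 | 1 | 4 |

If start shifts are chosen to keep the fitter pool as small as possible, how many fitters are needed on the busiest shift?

Early-start (Catalyst change@1, Pressure test@1, Unblind@1, Blind unit@1, Retube@1, Open exchanger@1, Clean tubes@1) gives peak 22: s1:22  s2:16  s3:6  s4:6.
Shift Blind unit→2, Open exchanger→3, Clean tubes→4.
Schedule Catalyst change@1, Pressure test@1, Unblind@1, Blind unit@2, Retube@1, Open exchanger@3, Clean tubes@4: s1:13  s2:12  s3:12  s4:13 — peak 13.
Total fitter-shifts = 50 over 4 shifts ⇒ peak ≥ ⌈50/4⌉ = 13, so 13 is optimal.

13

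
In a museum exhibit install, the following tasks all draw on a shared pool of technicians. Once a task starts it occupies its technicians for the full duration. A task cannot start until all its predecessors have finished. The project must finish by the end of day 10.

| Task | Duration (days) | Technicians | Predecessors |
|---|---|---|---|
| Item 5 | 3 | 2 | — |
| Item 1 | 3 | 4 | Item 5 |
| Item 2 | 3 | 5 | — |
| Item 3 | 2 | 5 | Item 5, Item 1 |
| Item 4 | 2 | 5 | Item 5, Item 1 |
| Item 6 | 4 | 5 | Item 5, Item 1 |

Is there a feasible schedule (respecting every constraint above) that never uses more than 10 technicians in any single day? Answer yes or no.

yes

Schedule Item 5@1, Item 1@4, Item 2@1, Item 3@7, Item 4@9, Item 6@7: d1:7  d2:7  d3:7  d4:4  d5:4  d6:4  d7:10  d8:10  d9:10  d10:10 — peak 10 ≤ 10.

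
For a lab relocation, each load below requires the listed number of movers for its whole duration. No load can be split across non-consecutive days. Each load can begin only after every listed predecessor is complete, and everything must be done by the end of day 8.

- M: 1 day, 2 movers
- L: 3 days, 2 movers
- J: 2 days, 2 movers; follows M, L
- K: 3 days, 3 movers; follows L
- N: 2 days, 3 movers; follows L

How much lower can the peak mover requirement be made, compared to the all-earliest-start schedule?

3

Early-start peak: d1:4  d2:2  d3:2  d4:8  d5:8  d6:3  d7:0  d8:0 ⇒ 8.
Leveled (M@1, L@1, J@4, K@4, N@7): d1:4  d2:2  d3:2  d4:5  d5:5  d6:3  d7:3  d8:3 ⇒ 5.
Reduction 8 − 5 = 3.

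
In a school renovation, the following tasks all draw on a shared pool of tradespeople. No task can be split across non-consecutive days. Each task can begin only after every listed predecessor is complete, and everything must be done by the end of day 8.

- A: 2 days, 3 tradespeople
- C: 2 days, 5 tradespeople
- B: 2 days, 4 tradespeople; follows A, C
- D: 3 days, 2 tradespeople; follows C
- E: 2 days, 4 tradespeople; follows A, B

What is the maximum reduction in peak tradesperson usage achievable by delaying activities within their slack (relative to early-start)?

2

Early-start peak: d1:8  d2:8  d3:6  d4:6  d5:6  d6:4  d7:0  d8:0 ⇒ 8.
Leveled (A@1, C@3, B@5, D@5, E@7): d1:3  d2:3  d3:5  d4:5  d5:6  d6:6  d7:6  d8:4 ⇒ 6.
Reduction 8 − 6 = 2.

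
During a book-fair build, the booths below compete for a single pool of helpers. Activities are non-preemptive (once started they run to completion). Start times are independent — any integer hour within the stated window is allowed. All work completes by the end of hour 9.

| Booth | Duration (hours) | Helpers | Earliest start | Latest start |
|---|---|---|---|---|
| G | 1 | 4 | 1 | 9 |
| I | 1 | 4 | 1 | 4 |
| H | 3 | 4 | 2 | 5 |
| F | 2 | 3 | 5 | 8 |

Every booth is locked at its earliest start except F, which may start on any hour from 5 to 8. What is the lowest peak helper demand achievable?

F@5: h1:8  h2:4  h3:4  h4:4  h5:3  h6:3  h7:0  h8:0  h9:0 → peak 8
F@6: h1:8  h2:4  h3:4  h4:4  h5:0  h6:3  h7:3  h8:0  h9:0 → peak 8
F@7: h1:8  h2:4  h3:4  h4:4  h5:0  h6:0  h7:3  h8:3  h9:0 → peak 8
F@8: h1:8  h2:4  h3:4  h4:4  h5:0  h6:0  h7:0  h8:3  h9:3 → peak 8
Best is F@5, peak 8.

8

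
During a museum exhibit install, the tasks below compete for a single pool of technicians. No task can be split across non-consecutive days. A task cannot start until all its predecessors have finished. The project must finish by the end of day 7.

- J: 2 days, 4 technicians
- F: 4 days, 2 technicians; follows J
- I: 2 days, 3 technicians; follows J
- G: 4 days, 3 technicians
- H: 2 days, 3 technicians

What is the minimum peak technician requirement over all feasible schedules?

8

Early-start (J@1, F@3, I@3, G@1, H@1) gives peak 10: d1:10  d2:10  d3:8  d4:8  d5:2  d6:2  d7:0.
Shift H→5.
Schedule J@1, F@3, I@3, G@1, H@5: d1:7  d2:7  d3:8  d4:8  d5:5  d6:5  d7:0 — peak 8.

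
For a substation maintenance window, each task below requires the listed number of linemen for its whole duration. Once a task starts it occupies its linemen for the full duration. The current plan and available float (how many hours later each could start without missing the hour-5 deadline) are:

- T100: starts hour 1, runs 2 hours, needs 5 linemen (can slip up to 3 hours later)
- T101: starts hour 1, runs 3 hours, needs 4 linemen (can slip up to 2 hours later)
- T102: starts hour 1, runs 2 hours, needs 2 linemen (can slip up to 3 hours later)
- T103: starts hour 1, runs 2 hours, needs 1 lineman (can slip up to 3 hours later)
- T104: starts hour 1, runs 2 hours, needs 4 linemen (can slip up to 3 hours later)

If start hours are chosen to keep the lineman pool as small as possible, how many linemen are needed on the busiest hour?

8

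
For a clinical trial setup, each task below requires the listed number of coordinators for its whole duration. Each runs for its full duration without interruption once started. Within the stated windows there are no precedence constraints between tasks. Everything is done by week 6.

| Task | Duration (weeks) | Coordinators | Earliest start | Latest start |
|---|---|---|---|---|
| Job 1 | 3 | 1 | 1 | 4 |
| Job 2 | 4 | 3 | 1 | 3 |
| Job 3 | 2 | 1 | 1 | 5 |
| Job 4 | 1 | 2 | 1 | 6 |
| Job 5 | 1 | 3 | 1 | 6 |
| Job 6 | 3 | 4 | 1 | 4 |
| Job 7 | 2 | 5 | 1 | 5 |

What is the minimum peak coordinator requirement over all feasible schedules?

Early-start (Job 1@1, Job 2@1, Job 3@1, Job 4@1, Job 5@1, Job 6@1, Job 7@1) gives peak 19: w1:19  w2:14  w3:8  w4:3  w5:0  w6:0.
Shift Job 3→4, Job 5→6, Job 6→2, Job 7→5.
Schedule Job 1@1, Job 2@1, Job 3@4, Job 4@1, Job 5@6, Job 6@2, Job 7@5: w1:6  w2:8  w3:8  w4:8  w5:6  w6:8 — peak 8.
Total coordinator-weeks = 44 over 6 weeks ⇒ peak ≥ ⌈44/6⌉ = 8, so 8 is optimal.

8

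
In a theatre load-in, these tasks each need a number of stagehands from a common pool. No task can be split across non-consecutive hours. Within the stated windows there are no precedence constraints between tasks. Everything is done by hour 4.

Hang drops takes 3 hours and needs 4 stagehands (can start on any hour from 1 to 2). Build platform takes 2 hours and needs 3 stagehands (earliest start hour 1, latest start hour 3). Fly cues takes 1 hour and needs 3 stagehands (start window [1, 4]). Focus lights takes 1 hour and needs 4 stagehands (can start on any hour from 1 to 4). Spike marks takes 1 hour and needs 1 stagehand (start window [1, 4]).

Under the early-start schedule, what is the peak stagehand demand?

Early-start schedule: Hang drops@1, Build platform@1, Fly cues@1, Focus lights@1, Spike marks@1.
Load per hour: hour 1: 15, hour 2: 7, hour 3: 4, hour 4: 0.
Peak is 15.

15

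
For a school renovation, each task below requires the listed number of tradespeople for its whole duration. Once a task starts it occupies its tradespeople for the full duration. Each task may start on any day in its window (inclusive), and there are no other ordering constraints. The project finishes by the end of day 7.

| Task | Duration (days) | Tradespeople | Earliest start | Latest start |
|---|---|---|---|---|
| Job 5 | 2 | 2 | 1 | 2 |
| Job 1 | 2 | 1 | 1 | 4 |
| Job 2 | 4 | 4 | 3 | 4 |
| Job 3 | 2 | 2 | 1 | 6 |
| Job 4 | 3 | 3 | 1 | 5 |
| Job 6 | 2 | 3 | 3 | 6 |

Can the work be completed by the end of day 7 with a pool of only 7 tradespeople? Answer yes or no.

yes

Schedule Job 5@1, Job 1@1, Job 2@3, Job 3@1, Job 4@3, Job 6@6: d1:5  d2:5  d3:7  d4:7  d5:7  d6:7  d7:3 — peak 7 ≤ 7.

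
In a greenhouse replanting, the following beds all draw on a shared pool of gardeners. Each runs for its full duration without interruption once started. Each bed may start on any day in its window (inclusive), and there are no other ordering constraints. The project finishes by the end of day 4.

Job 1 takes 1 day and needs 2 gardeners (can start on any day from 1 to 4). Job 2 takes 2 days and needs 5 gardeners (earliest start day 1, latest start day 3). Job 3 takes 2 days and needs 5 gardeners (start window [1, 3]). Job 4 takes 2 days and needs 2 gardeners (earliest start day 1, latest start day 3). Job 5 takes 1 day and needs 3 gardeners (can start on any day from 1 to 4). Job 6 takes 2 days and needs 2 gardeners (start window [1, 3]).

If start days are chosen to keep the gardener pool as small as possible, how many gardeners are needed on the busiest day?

Early-start (Job 1@1, Job 2@1, Job 3@1, Job 4@1, Job 5@1, Job 6@1) gives peak 19: d1:19  d2:14  d3:0  d4:0.
Shift Job 3→3, Job 5→4, Job 6→2.
Schedule Job 1@1, Job 2@1, Job 3@3, Job 4@1, Job 5@4, Job 6@2: d1:9  d2:9  d3:7  d4:8 — peak 9.
Total gardener-days = 33 over 4 days ⇒ peak ≥ ⌈33/4⌉ = 9, so 9 is optimal.

9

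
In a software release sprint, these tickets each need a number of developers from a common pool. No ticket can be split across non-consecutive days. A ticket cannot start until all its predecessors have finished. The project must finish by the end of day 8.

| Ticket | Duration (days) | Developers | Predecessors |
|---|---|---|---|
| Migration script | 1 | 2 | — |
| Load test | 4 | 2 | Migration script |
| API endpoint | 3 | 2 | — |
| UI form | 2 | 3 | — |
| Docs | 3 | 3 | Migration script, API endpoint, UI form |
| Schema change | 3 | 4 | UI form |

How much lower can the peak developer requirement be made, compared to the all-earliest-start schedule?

3

Early-start peak: d1:7  d2:7  d3:8  d4:9  d5:9  d6:3  d7:0  d8:0 ⇒ 9.
Leveled (Migration script@1, Load test@5, API endpoint@2, UI form@1, Docs@6, Schema change@3): d1:5  d2:5  d3:6  d4:6  d5:6  d6:5  d7:5  d8:5 ⇒ 6.
Reduction 9 − 6 = 3.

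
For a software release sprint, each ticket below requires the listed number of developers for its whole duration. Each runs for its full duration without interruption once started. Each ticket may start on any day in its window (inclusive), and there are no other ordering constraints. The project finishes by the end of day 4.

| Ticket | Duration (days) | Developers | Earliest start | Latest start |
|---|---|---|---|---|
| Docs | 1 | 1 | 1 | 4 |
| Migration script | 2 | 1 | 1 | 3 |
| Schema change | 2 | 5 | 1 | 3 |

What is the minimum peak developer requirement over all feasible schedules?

5

Early-start (Docs@1, Migration script@1, Schema change@1) gives peak 7: d1:7  d2:6  d3:0  d4:0.
Shift Schema change→3.
Schedule Docs@1, Migration script@1, Schema change@3: d1:2  d2:1  d3:5  d4:5 — peak 5.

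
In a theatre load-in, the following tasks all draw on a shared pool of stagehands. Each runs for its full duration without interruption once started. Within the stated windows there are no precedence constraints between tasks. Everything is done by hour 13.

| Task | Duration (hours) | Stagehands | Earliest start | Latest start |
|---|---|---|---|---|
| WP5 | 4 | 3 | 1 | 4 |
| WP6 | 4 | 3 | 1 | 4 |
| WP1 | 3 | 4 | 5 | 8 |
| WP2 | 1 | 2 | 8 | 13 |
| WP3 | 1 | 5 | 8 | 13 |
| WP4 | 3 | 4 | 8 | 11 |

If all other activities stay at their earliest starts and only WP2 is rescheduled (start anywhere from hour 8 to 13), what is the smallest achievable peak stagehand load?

9

WP2@8: h1:6  h2:6  h3:6  h4:6  h5:4  h6:4  h7:4  h8:11  h9:4  h10:4  h11:0  h12:0  h13:0 → peak 11
WP2@9: h1:6  h2:6  h3:6  h4:6  h5:4  h6:4  h7:4  h8:9  h9:6  h10:4  h11:0  h12:0  h13:0 → peak 9
WP2@10: h1:6  h2:6  h3:6  h4:6  h5:4  h6:4  h7:4  h8:9  h9:4  h10:6  h11:0  h12:0  h13:0 → peak 9
WP2@11: h1:6  h2:6  h3:6  h4:6  h5:4  h6:4  h7:4  h8:9  h9:4  h10:4  h11:2  h12:0  h13:0 → peak 9
WP2@12: h1:6  h2:6  h3:6  h4:6  h5:4  h6:4  h7:4  h8:9  h9:4  h10:4  h11:0  h12:2  h13:0 → peak 9
WP2@13: h1:6  h2:6  h3:6  h4:6  h5:4  h6:4  h7:4  h8:9  h9:4  h10:4  h11:0  h12:0  h13:2 → peak 9
Best is WP2@9, peak 9.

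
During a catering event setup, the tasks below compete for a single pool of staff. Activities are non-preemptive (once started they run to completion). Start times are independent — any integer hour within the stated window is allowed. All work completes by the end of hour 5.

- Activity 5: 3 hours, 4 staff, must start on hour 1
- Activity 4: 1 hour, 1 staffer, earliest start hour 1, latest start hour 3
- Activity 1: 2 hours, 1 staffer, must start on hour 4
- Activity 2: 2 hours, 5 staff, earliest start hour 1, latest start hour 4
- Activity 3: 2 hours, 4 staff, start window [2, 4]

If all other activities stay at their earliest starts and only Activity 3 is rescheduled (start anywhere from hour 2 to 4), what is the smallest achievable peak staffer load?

10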